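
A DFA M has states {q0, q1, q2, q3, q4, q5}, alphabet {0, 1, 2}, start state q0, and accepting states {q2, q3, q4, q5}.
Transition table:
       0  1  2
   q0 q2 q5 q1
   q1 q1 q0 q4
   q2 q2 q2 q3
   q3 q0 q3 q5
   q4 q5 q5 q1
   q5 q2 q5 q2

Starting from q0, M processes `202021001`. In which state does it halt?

q0 --2--> q1
q1 --0--> q1
q1 --2--> q4
q4 --0--> q5
q5 --2--> q2
q2 --1--> q2
q2 --0--> q2
q2 --0--> q2
q2 --1--> q2

q2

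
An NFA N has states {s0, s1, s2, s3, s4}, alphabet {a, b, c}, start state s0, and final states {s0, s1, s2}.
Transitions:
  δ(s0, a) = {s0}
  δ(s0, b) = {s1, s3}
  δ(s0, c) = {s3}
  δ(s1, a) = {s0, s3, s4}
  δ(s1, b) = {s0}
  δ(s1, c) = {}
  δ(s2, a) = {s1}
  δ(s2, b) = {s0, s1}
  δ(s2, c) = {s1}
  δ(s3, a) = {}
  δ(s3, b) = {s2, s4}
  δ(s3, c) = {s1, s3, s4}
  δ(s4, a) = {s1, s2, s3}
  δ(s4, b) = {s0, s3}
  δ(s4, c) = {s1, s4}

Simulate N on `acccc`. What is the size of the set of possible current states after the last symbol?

Start: {s0}
read a: {s0}
read c: {s3}
read c: {s1, s3, s4}
read c: {s1, s3, s4}
read c: {s1, s3, s4}
Final reachable set {s1, s3, s4} has 3 states.

3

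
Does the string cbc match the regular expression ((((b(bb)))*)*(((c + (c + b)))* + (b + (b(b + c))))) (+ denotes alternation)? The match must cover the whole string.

Split as ε·cbc: (((b(bb)))*)* matches ε and (((c+(c+b)))*+(b+(b(b+c)))) matches cbc.

yes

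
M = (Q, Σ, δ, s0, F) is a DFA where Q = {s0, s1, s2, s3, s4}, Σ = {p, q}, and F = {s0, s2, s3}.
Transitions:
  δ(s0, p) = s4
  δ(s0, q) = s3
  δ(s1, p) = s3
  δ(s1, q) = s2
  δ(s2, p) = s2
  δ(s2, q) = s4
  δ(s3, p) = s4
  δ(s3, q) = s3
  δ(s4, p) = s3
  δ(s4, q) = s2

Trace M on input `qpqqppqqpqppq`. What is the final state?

s0 --q--> s3
s3 --p--> s4
s4 --q--> s2
s2 --q--> s4
s4 --p--> s3
s3 --p--> s4
s4 --q--> s2
s2 --q--> s4
s4 --p--> s3
s3 --q--> s3
s3 --p--> s4
s4 --p--> s3
s3 --q--> s3

s3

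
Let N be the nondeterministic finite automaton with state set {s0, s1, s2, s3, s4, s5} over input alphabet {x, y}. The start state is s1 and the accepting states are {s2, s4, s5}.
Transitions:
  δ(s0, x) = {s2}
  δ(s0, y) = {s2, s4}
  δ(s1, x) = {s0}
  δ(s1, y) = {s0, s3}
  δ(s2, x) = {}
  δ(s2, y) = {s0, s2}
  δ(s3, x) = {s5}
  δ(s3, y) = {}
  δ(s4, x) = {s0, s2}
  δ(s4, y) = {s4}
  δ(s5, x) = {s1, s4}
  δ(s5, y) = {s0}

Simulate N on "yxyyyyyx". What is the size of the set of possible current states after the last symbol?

2

Start: {s1}
read y: {s0, s3}
read x: {s2, s5}
read y: {s0, s2}
read y: {s0, s2, s4}
read y: {s0, s2, s4}
read y: {s0, s2, s4}
read y: {s0, s2, s4}
read x: {s0, s2}
Final reachable set {s0, s2} has 2 states.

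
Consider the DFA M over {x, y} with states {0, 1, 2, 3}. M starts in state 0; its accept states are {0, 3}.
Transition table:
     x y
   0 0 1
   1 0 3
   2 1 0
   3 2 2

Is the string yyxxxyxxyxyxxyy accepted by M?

accepted

0 --y--> 1
1 --y--> 3
3 --x--> 2
2 --x--> 1
1 --x--> 0
0 --y--> 1
1 --x--> 0
0 --x--> 0
0 --y--> 1
1 --x--> 0
0 --y--> 1
1 --x--> 0
0 --x--> 0
0 --y--> 1
1 --y--> 3
End in state 3, which is an accepting state.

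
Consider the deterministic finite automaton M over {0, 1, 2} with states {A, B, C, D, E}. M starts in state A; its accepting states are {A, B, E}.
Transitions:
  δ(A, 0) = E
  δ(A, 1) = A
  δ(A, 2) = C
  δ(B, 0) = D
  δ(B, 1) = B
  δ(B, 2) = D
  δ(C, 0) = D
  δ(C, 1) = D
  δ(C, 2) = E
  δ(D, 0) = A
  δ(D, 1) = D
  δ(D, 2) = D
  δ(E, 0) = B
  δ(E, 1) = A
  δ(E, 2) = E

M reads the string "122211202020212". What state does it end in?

D

A --1--> A
A --2--> C
C --2--> E
E --2--> E
E --1--> A
A --1--> A
A --2--> C
C --0--> D
D --2--> D
D --0--> A
A --2--> C
C --0--> D
D --2--> D
D --1--> D
D --2--> D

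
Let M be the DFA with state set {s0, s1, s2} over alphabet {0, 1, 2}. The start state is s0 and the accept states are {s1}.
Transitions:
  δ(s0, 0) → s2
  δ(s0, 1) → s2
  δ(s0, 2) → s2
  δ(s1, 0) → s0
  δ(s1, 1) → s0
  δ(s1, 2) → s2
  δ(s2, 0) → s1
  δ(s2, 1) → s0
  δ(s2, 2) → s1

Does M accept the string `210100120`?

accepted

s0 --2--> s2
s2 --1--> s0
s0 --0--> s2
s2 --1--> s0
s0 --0--> s2
s2 --0--> s1
s1 --1--> s0
s0 --2--> s2
s2 --0--> s1
End in state s1, which is an accepting state.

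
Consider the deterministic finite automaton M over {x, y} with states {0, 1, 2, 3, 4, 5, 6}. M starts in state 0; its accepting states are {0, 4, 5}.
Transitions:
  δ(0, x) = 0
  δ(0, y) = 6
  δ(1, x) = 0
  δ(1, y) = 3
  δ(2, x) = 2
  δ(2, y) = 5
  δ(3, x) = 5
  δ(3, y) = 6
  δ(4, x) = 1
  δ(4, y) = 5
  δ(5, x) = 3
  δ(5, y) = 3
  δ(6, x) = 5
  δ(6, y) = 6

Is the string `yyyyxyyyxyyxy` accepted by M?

rejected

0 --y--> 6
6 --y--> 6
6 --y--> 6
6 --y--> 6
6 --x--> 5
5 --y--> 3
3 --y--> 6
6 --y--> 6
6 --x--> 5
5 --y--> 3
3 --y--> 6
6 --x--> 5
5 --y--> 3
End in state 3, which is not an accepting state.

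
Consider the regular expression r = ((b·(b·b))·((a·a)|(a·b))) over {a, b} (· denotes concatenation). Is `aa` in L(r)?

No split of aa into u·v has (b·(b·b)) matching u and ((a·a)|(a·b)) matching v.

no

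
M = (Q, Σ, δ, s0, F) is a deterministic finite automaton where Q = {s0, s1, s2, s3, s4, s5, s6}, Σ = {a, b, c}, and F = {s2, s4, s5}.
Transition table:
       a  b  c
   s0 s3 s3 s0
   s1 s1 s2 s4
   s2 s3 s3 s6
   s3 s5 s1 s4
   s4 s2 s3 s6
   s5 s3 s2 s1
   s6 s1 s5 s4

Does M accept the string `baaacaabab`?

s0 --b--> s3
s3 --a--> s5
s5 --a--> s3
s3 --a--> s5
s5 --c--> s1
s1 --a--> s1
s1 --a--> s1
s1 --b--> s2
s2 --a--> s3
s3 --b--> s1
End in state s1, which is not an accepting state.

rejected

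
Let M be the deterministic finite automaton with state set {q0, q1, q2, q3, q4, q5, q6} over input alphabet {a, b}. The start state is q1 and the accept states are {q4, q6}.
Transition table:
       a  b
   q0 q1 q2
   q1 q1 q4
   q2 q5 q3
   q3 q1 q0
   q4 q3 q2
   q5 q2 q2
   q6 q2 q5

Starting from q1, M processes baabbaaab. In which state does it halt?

q2

q1 --b--> q4
q4 --a--> q3
q3 --a--> q1
q1 --b--> q4
q4 --b--> q2
q2 --a--> q5
q5 --a--> q2
q2 --a--> q5
q5 --b--> q2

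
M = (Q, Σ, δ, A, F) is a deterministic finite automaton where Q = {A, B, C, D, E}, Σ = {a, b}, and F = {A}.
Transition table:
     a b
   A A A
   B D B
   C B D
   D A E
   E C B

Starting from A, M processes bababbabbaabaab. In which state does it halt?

A

A --b--> A
A --a--> A
A --b--> A
A --a--> A
A --b--> A
A --b--> A
A --a--> A
A --b--> A
A --b--> A
A --a--> A
A --a--> A
A --b--> A
A --a--> A
A --a--> A
A --b--> A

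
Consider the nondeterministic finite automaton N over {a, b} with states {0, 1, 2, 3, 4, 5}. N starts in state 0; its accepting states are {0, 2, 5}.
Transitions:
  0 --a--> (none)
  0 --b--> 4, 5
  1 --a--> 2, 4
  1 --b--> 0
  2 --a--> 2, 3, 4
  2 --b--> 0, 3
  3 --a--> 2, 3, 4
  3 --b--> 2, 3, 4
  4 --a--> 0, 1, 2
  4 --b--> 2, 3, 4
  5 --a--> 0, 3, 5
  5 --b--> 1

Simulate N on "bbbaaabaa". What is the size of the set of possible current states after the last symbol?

6

Start: {0}
read b: {4, 5}
read b: {1, 2, 3, 4}
read b: {0, 2, 3, 4}
read a: {0, 1, 2, 3, 4}
read a: {0, 1, 2, 3, 4}
read a: {0, 1, 2, 3, 4}
read b: {0, 2, 3, 4, 5}
read a: {0, 1, 2, 3, 4, 5}
read a: {0, 1, 2, 3, 4, 5}
Final reachable set {0, 1, 2, 3, 4, 5} has 6 states.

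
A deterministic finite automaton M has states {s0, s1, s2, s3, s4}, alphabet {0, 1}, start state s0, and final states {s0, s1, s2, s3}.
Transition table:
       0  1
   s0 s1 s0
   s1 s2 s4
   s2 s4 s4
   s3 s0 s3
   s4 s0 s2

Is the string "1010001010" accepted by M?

s0 --1--> s0
s0 --0--> s1
s1 --1--> s4
s4 --0--> s0
s0 --0--> s1
s1 --0--> s2
s2 --1--> s4
s4 --0--> s0
s0 --1--> s0
s0 --0--> s1
End in state s1, which is an accepting state.

accepted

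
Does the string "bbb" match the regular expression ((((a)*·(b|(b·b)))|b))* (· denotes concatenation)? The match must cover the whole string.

Split into 3 pieces b · b · b; each matches (((a)*·(b|(b·b)))|b).

yes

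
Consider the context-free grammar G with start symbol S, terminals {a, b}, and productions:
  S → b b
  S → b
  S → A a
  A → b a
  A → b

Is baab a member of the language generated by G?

no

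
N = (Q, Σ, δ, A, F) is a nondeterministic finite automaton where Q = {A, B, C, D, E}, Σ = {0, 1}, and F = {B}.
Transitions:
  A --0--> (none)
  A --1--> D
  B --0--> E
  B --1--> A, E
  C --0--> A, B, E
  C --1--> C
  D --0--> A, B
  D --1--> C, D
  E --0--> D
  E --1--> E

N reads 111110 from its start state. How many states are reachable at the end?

Start: {A}
read 1: {D}
read 1: {C, D}
read 1: {C, D}
read 1: {C, D}
read 1: {C, D}
read 0: {A, B, E}
Final reachable set {A, B, E} has 3 states.

3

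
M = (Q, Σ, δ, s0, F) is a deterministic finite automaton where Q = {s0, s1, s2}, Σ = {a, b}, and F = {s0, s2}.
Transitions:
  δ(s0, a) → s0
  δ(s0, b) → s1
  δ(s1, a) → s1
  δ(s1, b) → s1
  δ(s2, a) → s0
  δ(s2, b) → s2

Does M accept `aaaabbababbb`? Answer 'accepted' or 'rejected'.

rejected

s0 --a--> s0
s0 --a--> s0
s0 --a--> s0
s0 --a--> s0
s0 --b--> s1
s1 --b--> s1
s1 --a--> s1
s1 --b--> s1
s1 --a--> s1
s1 --b--> s1
s1 --b--> s1
s1 --b--> s1
End in state s1, which is not an accepting state.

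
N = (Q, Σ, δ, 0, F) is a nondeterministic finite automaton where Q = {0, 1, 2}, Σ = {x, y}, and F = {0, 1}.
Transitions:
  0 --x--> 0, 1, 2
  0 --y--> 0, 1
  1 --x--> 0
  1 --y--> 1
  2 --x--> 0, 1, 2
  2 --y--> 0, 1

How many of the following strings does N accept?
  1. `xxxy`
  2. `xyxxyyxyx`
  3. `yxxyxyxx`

`xxxy`: accepted
`xyxxyyxyx`: accepted
`yxxyxyxx`: accepted

3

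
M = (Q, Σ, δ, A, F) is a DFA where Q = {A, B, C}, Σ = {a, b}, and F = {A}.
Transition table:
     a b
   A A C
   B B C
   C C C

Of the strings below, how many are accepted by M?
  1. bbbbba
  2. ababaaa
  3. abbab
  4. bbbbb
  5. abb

0

bbbbba: rejected
ababaaa: rejected
abbab: rejected
bbbbb: rejected
abb: rejected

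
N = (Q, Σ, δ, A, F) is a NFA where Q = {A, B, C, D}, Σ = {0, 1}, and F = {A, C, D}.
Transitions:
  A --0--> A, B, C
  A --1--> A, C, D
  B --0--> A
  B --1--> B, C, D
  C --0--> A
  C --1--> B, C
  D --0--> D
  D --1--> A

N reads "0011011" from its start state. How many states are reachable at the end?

Start: {A}
read 0: {A, B, C}
read 0: {A, B, C}
read 1: {A, B, C, D}
read 1: {A, B, C, D}
read 0: {A, B, C, D}
read 1: {A, B, C, D}
read 1: {A, B, C, D}
Final reachable set {A, B, C, D} has 4 states.

4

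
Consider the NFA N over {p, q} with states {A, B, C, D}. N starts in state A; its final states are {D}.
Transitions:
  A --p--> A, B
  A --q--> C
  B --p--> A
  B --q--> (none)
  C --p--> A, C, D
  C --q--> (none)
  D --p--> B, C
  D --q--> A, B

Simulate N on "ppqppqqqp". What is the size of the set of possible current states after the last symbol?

Start: {A}
read p: {A, B}
read p: {A, B}
read q: {C}
read p: {A, C, D}
read p: {A, B, C, D}
read q: {A, B, C}
read q: {C}
read q: {}
The reachable set is empty and stays empty for the remaining 1 symbol.
Final reachable set {} has 0 states.

0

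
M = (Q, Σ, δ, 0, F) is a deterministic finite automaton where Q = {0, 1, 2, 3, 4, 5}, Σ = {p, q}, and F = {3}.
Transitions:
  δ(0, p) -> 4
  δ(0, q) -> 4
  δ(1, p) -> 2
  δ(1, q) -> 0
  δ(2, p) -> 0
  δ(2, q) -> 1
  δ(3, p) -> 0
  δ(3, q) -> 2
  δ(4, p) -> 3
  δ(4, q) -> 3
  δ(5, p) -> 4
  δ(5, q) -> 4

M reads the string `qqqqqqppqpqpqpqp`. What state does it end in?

0

0 --q--> 4
4 --q--> 3
3 --q--> 2
2 --q--> 1
1 --q--> 0
0 --q--> 4
4 --p--> 3
3 --p--> 0
0 --q--> 4
4 --p--> 3
3 --q--> 2
2 --p--> 0
0 --q--> 4
4 --p--> 3
3 --q--> 2
2 --p--> 0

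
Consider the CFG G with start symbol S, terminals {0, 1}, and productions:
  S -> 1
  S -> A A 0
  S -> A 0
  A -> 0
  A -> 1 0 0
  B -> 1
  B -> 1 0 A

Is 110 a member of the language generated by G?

no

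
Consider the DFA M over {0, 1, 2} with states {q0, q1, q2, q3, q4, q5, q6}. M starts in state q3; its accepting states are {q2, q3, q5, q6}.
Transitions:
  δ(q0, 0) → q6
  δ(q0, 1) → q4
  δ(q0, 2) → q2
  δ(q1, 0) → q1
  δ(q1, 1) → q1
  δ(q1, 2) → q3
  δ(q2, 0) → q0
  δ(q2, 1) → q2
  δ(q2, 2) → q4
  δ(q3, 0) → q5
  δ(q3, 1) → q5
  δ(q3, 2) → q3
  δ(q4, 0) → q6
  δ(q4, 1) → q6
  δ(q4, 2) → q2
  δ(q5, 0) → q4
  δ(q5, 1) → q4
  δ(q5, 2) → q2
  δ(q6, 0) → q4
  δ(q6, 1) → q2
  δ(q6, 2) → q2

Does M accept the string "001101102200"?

q3 --0--> q5
q5 --0--> q4
q4 --1--> q6
q6 --1--> q2
q2 --0--> q0
q0 --1--> q4
q4 --1--> q6
q6 --0--> q4
q4 --2--> q2
q2 --2--> q4
q4 --0--> q6
q6 --0--> q4
End in state q4, which is not an accepting state.

rejected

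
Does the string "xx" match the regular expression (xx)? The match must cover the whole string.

yes

Split as x·x: x matches x and x matches x.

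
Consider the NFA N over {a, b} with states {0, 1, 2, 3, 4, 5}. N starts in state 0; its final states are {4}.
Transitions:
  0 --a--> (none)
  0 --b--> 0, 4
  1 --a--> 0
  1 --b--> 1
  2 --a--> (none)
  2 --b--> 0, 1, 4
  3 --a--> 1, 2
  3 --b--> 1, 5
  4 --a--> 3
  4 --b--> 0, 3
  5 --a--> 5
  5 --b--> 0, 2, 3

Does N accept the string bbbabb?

Start: {0}
read b: {0, 4}
read b: {0, 3, 4}
read b: {0, 1, 3, 4, 5}
read a: {0, 1, 2, 3, 5}
read b: {0, 1, 2, 3, 4, 5}
read b: {0, 1, 2, 3, 4, 5}
Reachable ∩ accepting = {4} — nonempty.

accepted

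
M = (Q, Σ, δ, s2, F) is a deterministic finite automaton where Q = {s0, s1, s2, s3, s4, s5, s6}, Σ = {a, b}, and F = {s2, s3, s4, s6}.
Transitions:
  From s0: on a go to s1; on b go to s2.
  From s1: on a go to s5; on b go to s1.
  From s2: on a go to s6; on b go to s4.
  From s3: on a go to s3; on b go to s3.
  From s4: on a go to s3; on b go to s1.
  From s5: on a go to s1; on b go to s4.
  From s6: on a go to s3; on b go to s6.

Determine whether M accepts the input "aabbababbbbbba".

accepted

s2 --a--> s6
s6 --a--> s3
s3 --b--> s3
s3 --b--> s3
s3 --a--> s3
s3 --b--> s3
s3 --a--> s3
s3 --b--> s3
s3 --b--> s3
s3 --b--> s3
s3 --b--> s3
s3 --b--> s3
s3 --b--> s3
s3 --a--> s3
End in state s3, which is an accepting state.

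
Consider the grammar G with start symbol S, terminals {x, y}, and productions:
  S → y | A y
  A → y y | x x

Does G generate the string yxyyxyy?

no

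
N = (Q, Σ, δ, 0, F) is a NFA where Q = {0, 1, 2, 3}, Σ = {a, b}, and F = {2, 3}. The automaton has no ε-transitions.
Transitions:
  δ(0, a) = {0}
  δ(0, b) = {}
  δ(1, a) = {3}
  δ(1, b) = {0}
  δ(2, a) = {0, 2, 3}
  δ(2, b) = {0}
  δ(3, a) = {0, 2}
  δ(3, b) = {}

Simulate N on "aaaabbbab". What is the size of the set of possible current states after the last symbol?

Start: {0}
read a: {0}
read a: {0}
read a: {0}
read a: {0}
read b: {}
The reachable set is empty and stays empty for the remaining 4 symbols.
Final reachable set {} has 0 states.

0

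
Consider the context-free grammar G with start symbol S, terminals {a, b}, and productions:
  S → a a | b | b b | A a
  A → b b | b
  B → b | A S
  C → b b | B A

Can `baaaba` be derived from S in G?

no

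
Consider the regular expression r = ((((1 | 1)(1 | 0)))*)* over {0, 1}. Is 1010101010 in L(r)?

Split into 5 pieces 10 · 10 · 10 · 10 · 10; each matches (((1|1)(1|0)))*.

yes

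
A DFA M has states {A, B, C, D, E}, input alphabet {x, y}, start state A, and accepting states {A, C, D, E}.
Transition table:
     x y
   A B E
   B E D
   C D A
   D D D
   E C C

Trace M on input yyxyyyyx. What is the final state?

A --y--> E
E --y--> C
C --x--> D
D --y--> D
D --y--> D
D --y--> D
D --y--> D
D --x--> D

D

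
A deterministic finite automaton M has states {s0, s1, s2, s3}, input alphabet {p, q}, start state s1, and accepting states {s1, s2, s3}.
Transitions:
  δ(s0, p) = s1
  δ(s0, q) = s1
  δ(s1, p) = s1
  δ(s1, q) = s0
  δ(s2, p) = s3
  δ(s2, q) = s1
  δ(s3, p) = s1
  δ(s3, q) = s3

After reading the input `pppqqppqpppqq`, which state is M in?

s1 --p--> s1
s1 --p--> s1
s1 --p--> s1
s1 --q--> s0
s0 --q--> s1
s1 --p--> s1
s1 --p--> s1
s1 --q--> s0
s0 --p--> s1
s1 --p--> s1
s1 --p--> s1
s1 --q--> s0
s0 --q--> s1

s1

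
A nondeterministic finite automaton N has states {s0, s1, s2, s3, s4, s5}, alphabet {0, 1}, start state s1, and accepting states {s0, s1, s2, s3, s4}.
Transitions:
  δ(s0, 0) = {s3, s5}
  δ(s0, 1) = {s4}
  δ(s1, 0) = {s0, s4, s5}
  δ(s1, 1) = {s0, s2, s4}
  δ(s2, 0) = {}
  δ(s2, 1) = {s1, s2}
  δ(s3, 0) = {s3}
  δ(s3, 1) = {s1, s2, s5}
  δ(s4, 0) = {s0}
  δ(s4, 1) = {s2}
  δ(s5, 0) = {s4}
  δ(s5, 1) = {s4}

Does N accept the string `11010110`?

rejected

Start: {s1}
read 1: {s0, s2, s4}
read 1: {s1, s2, s4}
read 0: {s0, s4, s5}
read 1: {s2, s4}
read 0: {s0}
read 1: {s4}
read 1: {s2}
read 0: {}
Reachable ∩ accepting = {} — empty.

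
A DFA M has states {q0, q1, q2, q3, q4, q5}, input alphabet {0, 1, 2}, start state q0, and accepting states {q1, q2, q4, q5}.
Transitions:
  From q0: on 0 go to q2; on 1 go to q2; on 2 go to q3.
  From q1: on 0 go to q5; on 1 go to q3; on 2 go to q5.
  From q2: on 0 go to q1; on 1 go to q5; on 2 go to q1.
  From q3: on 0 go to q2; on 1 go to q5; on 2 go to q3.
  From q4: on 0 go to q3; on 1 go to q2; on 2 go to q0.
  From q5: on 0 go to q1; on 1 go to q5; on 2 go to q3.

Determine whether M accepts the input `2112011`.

accepted

q0 --2--> q3
q3 --1--> q5
q5 --1--> q5
q5 --2--> q3
q3 --0--> q2
q2 --1--> q5
q5 --1--> q5
End in state q5, which is an accepting state.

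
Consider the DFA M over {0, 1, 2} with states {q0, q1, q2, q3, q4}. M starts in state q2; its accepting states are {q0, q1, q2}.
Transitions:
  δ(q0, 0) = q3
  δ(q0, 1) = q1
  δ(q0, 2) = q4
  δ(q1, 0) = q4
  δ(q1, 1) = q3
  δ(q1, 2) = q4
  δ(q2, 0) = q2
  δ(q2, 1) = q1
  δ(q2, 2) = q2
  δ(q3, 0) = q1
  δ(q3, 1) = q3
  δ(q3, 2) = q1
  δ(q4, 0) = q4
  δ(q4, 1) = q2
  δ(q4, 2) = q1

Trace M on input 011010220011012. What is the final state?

q2 --0--> q2
q2 --1--> q1
q1 --1--> q3
q3 --0--> q1
q1 --1--> q3
q3 --0--> q1
q1 --2--> q4
q4 --2--> q1
q1 --0--> q4
q4 --0--> q4
q4 --1--> q2
q2 --1--> q1
q1 --0--> q4
q4 --1--> q2
q2 --2--> q2

q2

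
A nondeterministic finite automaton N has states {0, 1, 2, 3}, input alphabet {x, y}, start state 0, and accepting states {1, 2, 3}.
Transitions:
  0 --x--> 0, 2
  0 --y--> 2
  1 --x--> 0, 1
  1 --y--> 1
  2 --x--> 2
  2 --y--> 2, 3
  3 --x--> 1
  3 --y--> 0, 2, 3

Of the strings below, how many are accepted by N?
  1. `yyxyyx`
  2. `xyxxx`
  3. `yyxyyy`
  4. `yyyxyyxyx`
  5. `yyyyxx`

5

`yyxyyx`: accepted
`xyxxx`: accepted
`yyxyyy`: accepted
`yyyxyyxyx`: accepted
`yyyyxx`: accepted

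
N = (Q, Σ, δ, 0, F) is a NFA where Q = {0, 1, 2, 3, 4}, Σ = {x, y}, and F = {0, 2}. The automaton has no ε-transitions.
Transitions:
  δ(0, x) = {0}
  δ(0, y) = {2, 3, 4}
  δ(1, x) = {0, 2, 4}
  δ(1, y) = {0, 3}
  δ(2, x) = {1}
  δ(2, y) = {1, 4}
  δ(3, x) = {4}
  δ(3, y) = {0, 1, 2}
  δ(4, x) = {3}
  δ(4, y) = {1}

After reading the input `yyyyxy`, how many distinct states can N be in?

Start: {0}
read y: {2, 3, 4}
read y: {0, 1, 2, 4}
read y: {0, 1, 2, 3, 4}
read y: {0, 1, 2, 3, 4}
read x: {0, 1, 2, 3, 4}
read y: {0, 1, 2, 3, 4}
Final reachable set {0, 1, 2, 3, 4} has 5 states.

5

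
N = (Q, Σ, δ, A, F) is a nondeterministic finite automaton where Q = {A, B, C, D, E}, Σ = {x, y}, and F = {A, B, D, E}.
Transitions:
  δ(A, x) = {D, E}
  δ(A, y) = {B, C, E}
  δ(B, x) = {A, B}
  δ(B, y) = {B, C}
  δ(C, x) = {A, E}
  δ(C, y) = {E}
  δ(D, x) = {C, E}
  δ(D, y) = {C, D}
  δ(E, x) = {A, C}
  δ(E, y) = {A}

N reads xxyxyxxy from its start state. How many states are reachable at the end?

Start: {A}
read x: {D, E}
read x: {A, C, E}
read y: {A, B, C, E}
read x: {A, B, C, D, E}
read y: {A, B, C, D, E}
read x: {A, B, C, D, E}
read x: {A, B, C, D, E}
read y: {A, B, C, D, E}
Final reachable set {A, B, C, D, E} has 5 states.

5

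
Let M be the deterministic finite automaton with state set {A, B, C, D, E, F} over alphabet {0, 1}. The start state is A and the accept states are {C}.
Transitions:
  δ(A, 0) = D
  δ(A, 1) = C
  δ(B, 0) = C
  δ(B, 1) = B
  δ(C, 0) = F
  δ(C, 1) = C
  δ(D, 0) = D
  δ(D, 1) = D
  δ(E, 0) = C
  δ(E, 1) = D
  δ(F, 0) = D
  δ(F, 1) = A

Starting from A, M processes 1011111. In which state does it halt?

A --1--> C
C --0--> F
F --1--> A
A --1--> C
C --1--> C
C --1--> C
C --1--> C

C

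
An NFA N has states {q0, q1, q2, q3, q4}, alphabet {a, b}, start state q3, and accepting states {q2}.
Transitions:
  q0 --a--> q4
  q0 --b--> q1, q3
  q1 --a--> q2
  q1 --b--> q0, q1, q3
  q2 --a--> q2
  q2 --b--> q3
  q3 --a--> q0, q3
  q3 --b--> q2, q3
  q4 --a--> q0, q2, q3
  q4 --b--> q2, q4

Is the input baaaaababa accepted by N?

accepted

Start: {q3}
read b: {q2, q3}
read a: {q0, q2, q3}
read a: {q0, q2, q3, q4}
read a: {q0, q2, q3, q4}
read a: {q0, q2, q3, q4}
read a: {q0, q2, q3, q4}
read b: {q1, q2, q3, q4}
read a: {q0, q2, q3}
read b: {q1, q2, q3}
read a: {q0, q2, q3}
Reachable ∩ accepting = {q2} — nonempty.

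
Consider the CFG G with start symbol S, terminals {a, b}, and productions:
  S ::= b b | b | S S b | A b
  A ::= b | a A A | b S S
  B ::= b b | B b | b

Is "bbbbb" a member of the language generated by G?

S ⇒ SSb ⇒ bbSb ⇒ bbbbb

yes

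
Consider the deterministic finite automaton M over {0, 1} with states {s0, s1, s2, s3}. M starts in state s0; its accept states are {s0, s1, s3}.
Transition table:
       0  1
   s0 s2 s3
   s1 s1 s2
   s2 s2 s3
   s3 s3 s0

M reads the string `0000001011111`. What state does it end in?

s0 --0--> s2
s2 --0--> s2
s2 --0--> s2
s2 --0--> s2
s2 --0--> s2
s2 --0--> s2
s2 --1--> s3
s3 --0--> s3
s3 --1--> s0
s0 --1--> s3
s3 --1--> s0
s0 --1--> s3
s3 --1--> s0

s0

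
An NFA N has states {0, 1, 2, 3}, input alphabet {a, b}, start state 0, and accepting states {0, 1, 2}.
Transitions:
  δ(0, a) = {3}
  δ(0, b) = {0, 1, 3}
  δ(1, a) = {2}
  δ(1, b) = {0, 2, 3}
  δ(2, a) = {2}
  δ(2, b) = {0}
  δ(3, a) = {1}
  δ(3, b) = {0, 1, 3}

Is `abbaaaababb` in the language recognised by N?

Start: {0}
read a: {3}
read b: {0, 1, 3}
read b: {0, 1, 2, 3}
read a: {1, 2, 3}
read a: {1, 2}
read a: {2}
read a: {2}
read b: {0}
read a: {3}
read b: {0, 1, 3}
read b: {0, 1, 2, 3}
Reachable ∩ accepting = {0, 1, 2} — nonempty.

accepted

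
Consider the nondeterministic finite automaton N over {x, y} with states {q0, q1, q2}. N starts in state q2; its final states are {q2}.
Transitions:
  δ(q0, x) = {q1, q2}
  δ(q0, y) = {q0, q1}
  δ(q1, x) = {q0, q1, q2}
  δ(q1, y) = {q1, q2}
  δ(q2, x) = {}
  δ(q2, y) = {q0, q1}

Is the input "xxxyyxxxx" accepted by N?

Start: {q2}
read x: {}
The reachable set is empty and stays empty for the remaining 8 symbols.
Reachable ∩ accepting = {} — empty.

rejected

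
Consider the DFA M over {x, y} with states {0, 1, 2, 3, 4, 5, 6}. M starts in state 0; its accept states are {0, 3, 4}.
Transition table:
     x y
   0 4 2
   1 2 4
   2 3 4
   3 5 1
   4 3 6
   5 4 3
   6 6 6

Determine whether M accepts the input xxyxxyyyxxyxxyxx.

rejected

0 --x--> 4
4 --x--> 3
3 --y--> 1
1 --x--> 2
2 --x--> 3
3 --y--> 1
1 --y--> 4
4 --y--> 6
6 --x--> 6
6 --x--> 6
6 --y--> 6
6 --x--> 6
6 --x--> 6
6 --y--> 6
6 --x--> 6
6 --x--> 6
End in state 6, which is not an accepting state.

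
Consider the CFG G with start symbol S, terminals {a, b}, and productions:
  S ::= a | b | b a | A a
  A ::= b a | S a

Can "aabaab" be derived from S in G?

no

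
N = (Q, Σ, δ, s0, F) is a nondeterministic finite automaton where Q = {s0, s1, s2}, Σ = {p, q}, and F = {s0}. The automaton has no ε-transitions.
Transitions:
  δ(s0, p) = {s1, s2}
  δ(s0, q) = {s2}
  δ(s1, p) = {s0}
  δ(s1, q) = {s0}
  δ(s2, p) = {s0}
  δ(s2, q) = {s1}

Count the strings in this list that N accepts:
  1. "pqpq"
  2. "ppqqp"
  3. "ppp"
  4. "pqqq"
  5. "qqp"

"pqpq": accepted
"ppqqp": accepted
"ppp": rejected
"pqqq": rejected
"qqp": accepted

3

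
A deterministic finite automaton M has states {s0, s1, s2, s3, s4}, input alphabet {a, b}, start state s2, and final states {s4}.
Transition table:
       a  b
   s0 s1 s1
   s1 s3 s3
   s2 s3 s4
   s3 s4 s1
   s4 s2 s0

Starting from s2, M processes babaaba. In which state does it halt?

s3

s2 --b--> s4
s4 --a--> s2
s2 --b--> s4
s4 --a--> s2
s2 --a--> s3
s3 --b--> s1
s1 --a--> s3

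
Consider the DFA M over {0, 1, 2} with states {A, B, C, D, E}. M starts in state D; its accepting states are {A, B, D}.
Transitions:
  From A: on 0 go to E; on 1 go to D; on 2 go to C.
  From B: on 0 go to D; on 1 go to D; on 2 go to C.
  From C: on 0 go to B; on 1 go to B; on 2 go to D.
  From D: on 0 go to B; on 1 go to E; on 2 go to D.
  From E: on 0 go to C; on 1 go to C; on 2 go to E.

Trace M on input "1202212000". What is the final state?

D --1--> E
E --2--> E
E --0--> C
C --2--> D
D --2--> D
D --1--> E
E --2--> E
E --0--> C
C --0--> B
B --0--> D

D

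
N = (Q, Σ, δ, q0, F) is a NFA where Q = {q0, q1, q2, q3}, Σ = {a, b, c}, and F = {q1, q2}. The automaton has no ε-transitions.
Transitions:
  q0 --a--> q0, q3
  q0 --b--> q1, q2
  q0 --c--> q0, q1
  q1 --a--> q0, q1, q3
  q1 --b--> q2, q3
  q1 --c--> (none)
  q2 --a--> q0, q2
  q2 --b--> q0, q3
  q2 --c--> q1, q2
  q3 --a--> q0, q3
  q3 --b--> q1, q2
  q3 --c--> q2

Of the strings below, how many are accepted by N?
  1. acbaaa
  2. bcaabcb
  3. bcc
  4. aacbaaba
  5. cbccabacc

acbaaa: accepted
bcaabcb: accepted
bcc: accepted
aacbaaba: accepted
cbccabacc: accepted

5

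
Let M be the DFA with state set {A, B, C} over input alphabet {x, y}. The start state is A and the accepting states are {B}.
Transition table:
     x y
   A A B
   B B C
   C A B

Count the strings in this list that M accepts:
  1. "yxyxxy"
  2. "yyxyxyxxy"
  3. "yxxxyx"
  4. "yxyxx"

"yxyxxy": accepted
"yyxyxyxxy": accepted
"yxxxyx": rejected
"yxyxx": rejected

2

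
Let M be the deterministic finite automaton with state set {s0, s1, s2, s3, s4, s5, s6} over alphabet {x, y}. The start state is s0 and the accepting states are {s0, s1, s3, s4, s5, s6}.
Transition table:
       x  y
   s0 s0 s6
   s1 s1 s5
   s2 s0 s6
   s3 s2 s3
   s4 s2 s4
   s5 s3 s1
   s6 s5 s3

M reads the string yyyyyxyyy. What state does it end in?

s3

s0 --y--> s6
s6 --y--> s3
s3 --y--> s3
s3 --y--> s3
s3 --y--> s3
s3 --x--> s2
s2 --y--> s6
s6 --y--> s3
s3 --y--> s3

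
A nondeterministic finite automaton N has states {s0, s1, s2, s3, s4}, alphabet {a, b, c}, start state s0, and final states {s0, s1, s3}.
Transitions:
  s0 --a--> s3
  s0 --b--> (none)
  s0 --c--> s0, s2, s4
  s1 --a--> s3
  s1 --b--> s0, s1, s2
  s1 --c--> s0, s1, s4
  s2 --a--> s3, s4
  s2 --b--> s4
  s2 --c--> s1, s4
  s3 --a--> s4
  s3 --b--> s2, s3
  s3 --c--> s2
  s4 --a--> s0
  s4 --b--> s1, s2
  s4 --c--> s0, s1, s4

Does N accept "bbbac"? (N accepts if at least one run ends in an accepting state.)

Start: {s0}
read b: {}
The reachable set is empty and stays empty for the remaining 4 symbols.
Reachable ∩ accepting = {} — empty.

rejected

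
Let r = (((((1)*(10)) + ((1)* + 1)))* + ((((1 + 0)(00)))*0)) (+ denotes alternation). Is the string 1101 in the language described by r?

The left alternative ((((1)*(10))+((1)*+1)))* matches 1101.

yes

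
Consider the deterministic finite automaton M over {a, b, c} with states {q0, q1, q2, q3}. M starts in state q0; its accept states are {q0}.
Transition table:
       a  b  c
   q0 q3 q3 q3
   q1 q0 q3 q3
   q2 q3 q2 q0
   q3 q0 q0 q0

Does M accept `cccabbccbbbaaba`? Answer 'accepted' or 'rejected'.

q0 --c--> q3
q3 --c--> q0
q0 --c--> q3
q3 --a--> q0
q0 --b--> q3
q3 --b--> q0
q0 --c--> q3
q3 --c--> q0
q0 --b--> q3
q3 --b--> q0
q0 --b--> q3
q3 --a--> q0
q0 --a--> q3
q3 --b--> q0
q0 --a--> q3
End in state q3, which is not an accepting state.

rejected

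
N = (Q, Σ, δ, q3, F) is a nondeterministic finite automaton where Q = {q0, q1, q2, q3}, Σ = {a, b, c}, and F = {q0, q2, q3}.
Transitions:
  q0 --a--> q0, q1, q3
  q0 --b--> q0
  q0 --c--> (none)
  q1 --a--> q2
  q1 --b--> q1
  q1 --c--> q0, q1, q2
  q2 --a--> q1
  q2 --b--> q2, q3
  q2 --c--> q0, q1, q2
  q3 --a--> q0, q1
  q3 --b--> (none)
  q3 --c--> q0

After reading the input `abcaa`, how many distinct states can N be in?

Start: {q3}
read a: {q0, q1}
read b: {q0, q1}
read c: {q0, q1, q2}
read a: {q0, q1, q2, q3}
read a: {q0, q1, q2, q3}
Final reachable set {q0, q1, q2, q3} has 4 states.

4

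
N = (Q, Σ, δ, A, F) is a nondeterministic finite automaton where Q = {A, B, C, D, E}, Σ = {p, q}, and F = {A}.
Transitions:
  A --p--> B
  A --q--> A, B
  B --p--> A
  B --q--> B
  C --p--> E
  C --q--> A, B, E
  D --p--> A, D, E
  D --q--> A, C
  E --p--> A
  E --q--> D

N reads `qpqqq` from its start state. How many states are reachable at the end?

2

Start: {A}
read q: {A, B}
read p: {A, B}
read q: {A, B}
read q: {A, B}
read q: {A, B}
Final reachable set {A, B} has 2 states.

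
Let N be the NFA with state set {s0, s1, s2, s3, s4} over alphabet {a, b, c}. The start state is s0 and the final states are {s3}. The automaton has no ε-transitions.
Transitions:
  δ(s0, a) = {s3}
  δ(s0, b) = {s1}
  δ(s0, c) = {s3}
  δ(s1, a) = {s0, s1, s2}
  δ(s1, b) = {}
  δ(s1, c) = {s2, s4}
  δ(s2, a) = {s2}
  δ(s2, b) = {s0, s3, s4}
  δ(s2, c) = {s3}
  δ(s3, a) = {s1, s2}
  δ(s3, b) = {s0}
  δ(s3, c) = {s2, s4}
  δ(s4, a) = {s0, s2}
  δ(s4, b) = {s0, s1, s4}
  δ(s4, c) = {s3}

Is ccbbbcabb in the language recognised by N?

rejected

Start: {s0}
read c: {s3}
read c: {s2, s4}
read b: {s0, s1, s3, s4}
read b: {s0, s1, s4}
read b: {s0, s1, s4}
read c: {s2, s3, s4}
read a: {s0, s1, s2}
read b: {s0, s1, s3, s4}
read b: {s0, s1, s4}
Reachable ∩ accepting = {} — empty.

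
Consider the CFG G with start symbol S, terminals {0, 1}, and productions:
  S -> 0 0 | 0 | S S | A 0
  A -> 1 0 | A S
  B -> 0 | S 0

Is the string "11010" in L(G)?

no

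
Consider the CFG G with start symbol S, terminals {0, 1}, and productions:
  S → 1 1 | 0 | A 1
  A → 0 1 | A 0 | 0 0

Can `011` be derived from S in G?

yes

S ⇒ A1 ⇒ 011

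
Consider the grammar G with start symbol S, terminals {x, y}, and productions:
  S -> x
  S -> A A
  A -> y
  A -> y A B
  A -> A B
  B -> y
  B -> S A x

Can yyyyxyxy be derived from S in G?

yes

S ⇒ AA ⇒ yA ⇒ yyAB ⇒ yyyABB ⇒ yyyyBB ⇒ yyyySAxB ⇒ yyyyxAxB ⇒ yyyyxyxB ⇒ yyyyxyxy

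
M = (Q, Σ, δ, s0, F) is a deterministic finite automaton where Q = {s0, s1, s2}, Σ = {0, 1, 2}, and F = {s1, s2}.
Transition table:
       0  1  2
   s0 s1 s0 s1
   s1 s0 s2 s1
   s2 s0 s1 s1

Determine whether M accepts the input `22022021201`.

rejected

s0 --2--> s1
s1 --2--> s1
s1 --0--> s0
s0 --2--> s1
s1 --2--> s1
s1 --0--> s0
s0 --2--> s1
s1 --1--> s2
s2 --2--> s1
s1 --0--> s0
s0 --1--> s0
End in state s0, which is not an accepting state.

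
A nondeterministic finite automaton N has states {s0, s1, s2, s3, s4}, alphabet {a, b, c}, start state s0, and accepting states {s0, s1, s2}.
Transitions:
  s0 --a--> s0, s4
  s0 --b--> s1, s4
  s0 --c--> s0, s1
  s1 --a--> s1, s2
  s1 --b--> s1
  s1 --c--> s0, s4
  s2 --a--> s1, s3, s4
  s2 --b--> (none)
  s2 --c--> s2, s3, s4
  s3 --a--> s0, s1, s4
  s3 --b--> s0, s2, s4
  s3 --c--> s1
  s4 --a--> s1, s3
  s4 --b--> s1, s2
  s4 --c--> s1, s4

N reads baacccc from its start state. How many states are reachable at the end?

5

Start: {s0}
read b: {s1, s4}
read a: {s1, s2, s3}
read a: {s0, s1, s2, s3, s4}
read c: {s0, s1, s2, s3, s4}
read c: {s0, s1, s2, s3, s4}
read c: {s0, s1, s2, s3, s4}
read c: {s0, s1, s2, s3, s4}
Final reachable set {s0, s1, s2, s3, s4} has 5 states.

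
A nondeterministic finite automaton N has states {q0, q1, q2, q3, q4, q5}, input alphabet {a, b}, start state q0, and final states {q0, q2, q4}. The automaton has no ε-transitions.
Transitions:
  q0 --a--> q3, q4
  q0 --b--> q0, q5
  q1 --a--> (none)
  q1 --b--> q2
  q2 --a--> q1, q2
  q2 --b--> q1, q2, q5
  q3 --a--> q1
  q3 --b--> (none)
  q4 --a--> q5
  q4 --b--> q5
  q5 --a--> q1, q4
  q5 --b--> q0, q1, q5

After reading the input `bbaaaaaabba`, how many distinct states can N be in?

4

Start: {q0}
read b: {q0, q5}
read b: {q0, q1, q5}
read a: {q1, q3, q4}
read a: {q1, q5}
read a: {q1, q4}
read a: {q5}
read a: {q1, q4}
read a: {q5}
read b: {q0, q1, q5}
read b: {q0, q1, q2, q5}
read a: {q1, q2, q3, q4}
Final reachable set {q1, q2, q3, q4} has 4 states.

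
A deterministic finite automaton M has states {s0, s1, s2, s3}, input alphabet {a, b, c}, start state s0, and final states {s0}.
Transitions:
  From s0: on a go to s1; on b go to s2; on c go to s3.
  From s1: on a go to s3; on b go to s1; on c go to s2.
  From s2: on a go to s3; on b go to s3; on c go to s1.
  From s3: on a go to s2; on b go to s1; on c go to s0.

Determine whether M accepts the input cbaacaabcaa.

s0 --c--> s3
s3 --b--> s1
s1 --a--> s3
s3 --a--> s2
s2 --c--> s1
s1 --a--> s3
s3 --a--> s2
s2 --b--> s3
s3 --c--> s0
s0 --a--> s1
s1 --a--> s3
End in state s3, which is not an accepting state.

rejected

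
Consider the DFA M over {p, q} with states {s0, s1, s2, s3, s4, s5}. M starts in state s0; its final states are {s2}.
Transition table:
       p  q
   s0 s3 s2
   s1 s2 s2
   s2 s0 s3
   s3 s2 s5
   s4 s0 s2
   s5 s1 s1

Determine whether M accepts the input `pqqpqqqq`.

s0 --p--> s3
s3 --q--> s5
s5 --q--> s1
s1 --p--> s2
s2 --q--> s3
s3 --q--> s5
s5 --q--> s1
s1 --q--> s2
End in state s2, which is an accepting state.

accepted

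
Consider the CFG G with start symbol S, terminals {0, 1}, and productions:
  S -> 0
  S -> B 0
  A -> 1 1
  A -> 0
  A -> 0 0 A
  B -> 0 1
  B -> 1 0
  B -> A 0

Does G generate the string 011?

no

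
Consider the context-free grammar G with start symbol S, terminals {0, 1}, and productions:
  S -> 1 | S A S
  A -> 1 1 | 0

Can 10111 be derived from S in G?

no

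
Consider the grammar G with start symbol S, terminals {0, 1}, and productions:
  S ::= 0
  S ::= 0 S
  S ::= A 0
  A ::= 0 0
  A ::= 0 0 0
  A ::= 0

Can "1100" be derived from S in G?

no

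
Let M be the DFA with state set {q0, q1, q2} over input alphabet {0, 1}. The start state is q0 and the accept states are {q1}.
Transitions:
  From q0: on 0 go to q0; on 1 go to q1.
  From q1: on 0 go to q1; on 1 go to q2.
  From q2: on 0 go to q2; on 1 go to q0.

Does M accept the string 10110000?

rejected

q0 --1--> q1
q1 --0--> q1
q1 --1--> q2
q2 --1--> q0
q0 --0--> q0
q0 --0--> q0
q0 --0--> q0
q0 --0--> q0
End in state q0, which is not an accepting state.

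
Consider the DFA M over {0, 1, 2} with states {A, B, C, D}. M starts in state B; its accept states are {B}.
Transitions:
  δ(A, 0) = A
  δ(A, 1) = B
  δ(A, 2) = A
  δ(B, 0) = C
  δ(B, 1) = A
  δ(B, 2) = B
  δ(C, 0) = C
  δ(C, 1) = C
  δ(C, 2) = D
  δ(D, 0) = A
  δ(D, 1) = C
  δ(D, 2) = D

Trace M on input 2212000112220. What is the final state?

A

B --2--> B
B --2--> B
B --1--> A
A --2--> A
A --0--> A
A --0--> A
A --0--> A
A --1--> B
B --1--> A
A --2--> A
A --2--> A
A --2--> A
A --0--> A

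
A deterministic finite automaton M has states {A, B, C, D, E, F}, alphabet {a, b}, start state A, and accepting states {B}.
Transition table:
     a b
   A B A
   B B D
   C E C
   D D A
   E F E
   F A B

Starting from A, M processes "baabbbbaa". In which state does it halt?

A --b--> A
A --a--> B
B --a--> B
B --b--> D
D --b--> A
A --b--> A
A --b--> A
A --a--> B
B --a--> B

B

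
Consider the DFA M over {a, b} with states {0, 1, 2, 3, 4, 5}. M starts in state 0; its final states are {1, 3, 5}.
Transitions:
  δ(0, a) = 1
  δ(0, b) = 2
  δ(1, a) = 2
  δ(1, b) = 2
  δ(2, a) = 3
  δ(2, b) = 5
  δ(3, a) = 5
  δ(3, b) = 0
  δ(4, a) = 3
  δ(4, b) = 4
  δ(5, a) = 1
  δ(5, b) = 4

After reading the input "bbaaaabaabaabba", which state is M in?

3

0 --b--> 2
2 --b--> 5
5 --a--> 1
1 --a--> 2
2 --a--> 3
3 --a--> 5
5 --b--> 4
4 --a--> 3
3 --a--> 5
5 --b--> 4
4 --a--> 3
3 --a--> 5
5 --b--> 4
4 --b--> 4
4 --a--> 3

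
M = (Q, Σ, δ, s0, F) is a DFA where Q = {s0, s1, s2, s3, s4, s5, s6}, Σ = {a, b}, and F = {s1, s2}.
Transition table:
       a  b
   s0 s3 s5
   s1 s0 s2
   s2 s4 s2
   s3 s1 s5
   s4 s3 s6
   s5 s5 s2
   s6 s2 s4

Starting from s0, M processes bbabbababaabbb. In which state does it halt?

s2

s0 --b--> s5
s5 --b--> s2
s2 --a--> s4
s4 --b--> s6
s6 --b--> s4
s4 --a--> s3
s3 --b--> s5
s5 --a--> s5
s5 --b--> s2
s2 --a--> s4
s4 --a--> s3
s3 --b--> s5
s5 --b--> s2
s2 --b--> s2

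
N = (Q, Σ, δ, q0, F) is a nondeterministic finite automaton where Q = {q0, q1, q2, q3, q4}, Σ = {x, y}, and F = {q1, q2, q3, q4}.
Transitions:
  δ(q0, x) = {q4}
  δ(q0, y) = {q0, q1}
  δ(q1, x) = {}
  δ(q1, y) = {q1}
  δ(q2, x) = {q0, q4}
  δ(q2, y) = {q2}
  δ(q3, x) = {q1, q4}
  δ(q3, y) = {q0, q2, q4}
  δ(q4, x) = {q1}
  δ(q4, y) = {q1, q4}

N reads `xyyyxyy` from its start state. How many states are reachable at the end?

1

Start: {q0}
read x: {q4}
read y: {q1, q4}
read y: {q1, q4}
read y: {q1, q4}
read x: {q1}
read y: {q1}
read y: {q1}
Final reachable set {q1} has 1 state.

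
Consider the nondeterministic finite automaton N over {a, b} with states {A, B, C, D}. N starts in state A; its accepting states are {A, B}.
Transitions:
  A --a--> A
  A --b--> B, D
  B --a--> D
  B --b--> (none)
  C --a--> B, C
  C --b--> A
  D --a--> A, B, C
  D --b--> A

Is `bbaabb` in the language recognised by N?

accepted

Start: {A}
read b: {B, D}
read b: {A}
read a: {A}
read a: {A}
read b: {B, D}
read b: {A}
Reachable ∩ accepting = {A} — nonempty.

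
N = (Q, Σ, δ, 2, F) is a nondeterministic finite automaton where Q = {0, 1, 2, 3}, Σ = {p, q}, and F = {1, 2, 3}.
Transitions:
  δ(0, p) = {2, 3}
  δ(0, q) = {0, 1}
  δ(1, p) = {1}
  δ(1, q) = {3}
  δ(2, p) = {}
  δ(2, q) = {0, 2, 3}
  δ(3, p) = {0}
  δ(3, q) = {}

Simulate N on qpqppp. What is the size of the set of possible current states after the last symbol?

Start: {2}
read q: {0, 2, 3}
read p: {0, 2, 3}
read q: {0, 1, 2, 3}
read p: {0, 1, 2, 3}
read p: {0, 1, 2, 3}
read p: {0, 1, 2, 3}
Final reachable set {0, 1, 2, 3} has 4 states.

4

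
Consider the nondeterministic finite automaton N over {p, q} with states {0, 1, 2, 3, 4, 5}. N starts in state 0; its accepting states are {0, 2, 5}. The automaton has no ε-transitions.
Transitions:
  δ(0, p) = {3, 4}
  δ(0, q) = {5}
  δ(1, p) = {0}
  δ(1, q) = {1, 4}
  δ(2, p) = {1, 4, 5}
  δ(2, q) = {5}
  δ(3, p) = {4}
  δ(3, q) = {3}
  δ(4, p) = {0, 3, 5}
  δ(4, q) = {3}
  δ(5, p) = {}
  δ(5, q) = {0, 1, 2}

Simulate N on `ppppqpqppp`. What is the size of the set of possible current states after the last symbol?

Start: {0}
read p: {3, 4}
read p: {0, 3, 4, 5}
read p: {0, 3, 4, 5}
read p: {0, 3, 4, 5}
read q: {0, 1, 2, 3, 5}
read p: {0, 1, 3, 4, 5}
read q: {0, 1, 2, 3, 4, 5}
read p: {0, 1, 3, 4, 5}
read p: {0, 3, 4, 5}
read p: {0, 3, 4, 5}
Final reachable set {0, 3, 4, 5} has 4 states.

4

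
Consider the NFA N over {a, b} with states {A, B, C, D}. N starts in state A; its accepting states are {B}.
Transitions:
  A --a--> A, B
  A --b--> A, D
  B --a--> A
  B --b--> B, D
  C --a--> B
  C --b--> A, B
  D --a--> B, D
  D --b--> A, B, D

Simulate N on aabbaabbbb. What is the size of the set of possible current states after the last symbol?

Start: {A}
read a: {A, B}
read a: {A, B}
read b: {A, B, D}
read b: {A, B, D}
read a: {A, B, D}
read a: {A, B, D}
read b: {A, B, D}
read b: {A, B, D}
read b: {A, B, D}
read b: {A, B, D}
Final reachable set {A, B, D} has 3 states.

3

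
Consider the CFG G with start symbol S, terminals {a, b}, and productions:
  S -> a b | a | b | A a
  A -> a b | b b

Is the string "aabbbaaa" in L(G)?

no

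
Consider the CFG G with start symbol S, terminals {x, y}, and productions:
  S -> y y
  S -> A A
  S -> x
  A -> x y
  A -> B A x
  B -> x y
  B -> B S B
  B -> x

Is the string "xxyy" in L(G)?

no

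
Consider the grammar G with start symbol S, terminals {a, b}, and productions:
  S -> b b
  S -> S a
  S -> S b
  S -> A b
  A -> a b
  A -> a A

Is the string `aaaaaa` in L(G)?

no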